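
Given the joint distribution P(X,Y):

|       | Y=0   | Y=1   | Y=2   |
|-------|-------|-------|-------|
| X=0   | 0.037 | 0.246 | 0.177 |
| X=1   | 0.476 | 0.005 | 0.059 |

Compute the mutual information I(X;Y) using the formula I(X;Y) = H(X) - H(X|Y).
0.5768 bits

I(X;Y) = H(X) - H(X|Y)

Marginal of X (row sums):
  P(X=0) = 0.037 + 0.246 + 0.177 = 0.460
  P(X=1) = 0.476 + 0.005 + 0.059 = 0.540
H(X) = -[0.460·log₂(0.460) + 0.540·log₂(0.540)]
  = 0.51534 + 0.48004 = 0.9954 bits

Marginal of Y (column sums):
  P(Y=0) = 0.037 + 0.476 = 0.513
  P(Y=1) = 0.246 + 0.005 = 0.251
  P(Y=2) = 0.177 + 0.059 = 0.236
H(X|Y) = Σ_y P(y)·H(X|Y=y):
  Y=0: P(Y=0) = 0.513, P(X|Y=0) = (37/513, 476/513) → H(X|Y=0) = 0.37380
  Y=1: P(Y=1) = 0.251, P(X|Y=1) = (246/251, 5/251) → H(X|Y=1) = 0.14099
  Y=2: P(Y=2) = 0.236, P(X|Y=2) = (3/4, 1/4) → H(X|Y=2) = 0.81128
H(X|Y) = 0.513·0.37380 + 0.251·0.14099 + 0.236·0.81128 = 0.4186 bits

I(X;Y) = H(X) - H(X|Y) = 0.9954 - 0.4186 = 0.5768 bits

Cross-check via I(X;Y) = H(X) + H(Y) - H(X,Y): computing H(Y) from the column sums and H(X,Y) from the 6 cells in the same way gives H(Y) = 1.4862 bits and H(X,Y) = 1.9048 bits, so
I(X;Y) = 0.9954 + 1.4862 - 1.9048 = 0.5768 bits ✓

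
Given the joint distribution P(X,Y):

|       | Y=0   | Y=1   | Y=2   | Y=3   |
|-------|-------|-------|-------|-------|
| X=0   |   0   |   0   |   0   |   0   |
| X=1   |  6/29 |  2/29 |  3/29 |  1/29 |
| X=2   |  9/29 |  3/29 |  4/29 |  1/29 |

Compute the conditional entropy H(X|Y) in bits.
0.9764 bits

H(X|Y) = H(X,Y) - H(Y)

H(X,Y) = -Σ_{x,y} P(x,y) log₂ P(x,y). Per-cell terms -P(x,y)·log₂P(x,y):
  X=0: 0.000000, 0.000000, 0.000000, 0.000000
  X=1: 0.470280, 0.266068, 0.338588, 0.167517
  X=2: 0.523879, 0.338588, 0.394204, 0.167517
  (cells with P = 0 contribute 0)
Sum of the 12 terms: H(X,Y) = 2.66664 bits

Marginal of Y (column sums):
  P(Y=0) = 0 + 6/29 + 9/29 = 15/29
  P(Y=1) = 0 + 2/29 + 3/29 = 5/29
  P(Y=2) = 0 + 3/29 + 4/29 = 7/29
  P(Y=3) = 0 + 1/29 + 1/29 = 2/29
H(Y) = -[(15/29)·log₂(15/29) + (5/29)·log₂(5/29) + (7/29)·log₂(7/29) + (2/29)·log₂(2/29)]
  = 0.491943 + 0.437251 + 0.494979 + 0.266068 = 1.69024 bits

H(X|Y) = H(X,Y) - H(Y) = 2.66664 - 1.69024 = 0.9764 bits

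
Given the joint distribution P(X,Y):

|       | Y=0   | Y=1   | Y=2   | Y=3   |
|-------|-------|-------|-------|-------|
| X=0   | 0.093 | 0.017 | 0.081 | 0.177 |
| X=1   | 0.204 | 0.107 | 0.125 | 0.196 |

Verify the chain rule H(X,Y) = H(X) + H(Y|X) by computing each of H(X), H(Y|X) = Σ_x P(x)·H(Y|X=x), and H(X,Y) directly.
H(X) = 0.9491 bits, H(Y|X) = 1.8540 bits, H(X,Y) = 2.8031 bits

Marginal of X (row sums):
  P(X=0) = 0.093 + 0.017 + 0.081 + 0.177 = 0.368
  P(X=1) = 0.204 + 0.107 + 0.125 + 0.196 = 0.632
H(X) = -[0.368·log₂(0.368) + 0.632·log₂(0.632)]
  = 0.5307 + 0.4184 = 0.9491 bits

H(Y|X) = Σ_x P(x)·H(Y|X=x):
  X=0: P(X=0) = 0.368, P(Y|X=0) = (93/368, 17/368, 81/368, 177/368) → H(Y|X=0) = 1.6950
  X=1: P(X=1) = 0.632, P(Y|X=1) = (51/158, 107/632, 125/632, 49/158) → H(Y|X=1) = 1.9466
H(Y|X) = 0.368·1.6950 + 0.632·1.9466 = 1.8540 bits

H(X,Y) = -Σ_{x,y} P(x,y) log₂ P(x,y). Per-cell terms -P(x,y)·log₂P(x,y):
  X=0: 0.3187, 0.0999, 0.2937, 0.4422
  X=1: 0.4678, 0.3450, 0.3750, 0.4608
Sum of the 8 terms: H(X,Y) = 2.8031 bits

Chain rule check:
  H(X) + H(Y|X) = 0.9491 + 1.8540 = 2.8031 bits
  H(X,Y) = 2.8031 bits
✓ Chain rule verified.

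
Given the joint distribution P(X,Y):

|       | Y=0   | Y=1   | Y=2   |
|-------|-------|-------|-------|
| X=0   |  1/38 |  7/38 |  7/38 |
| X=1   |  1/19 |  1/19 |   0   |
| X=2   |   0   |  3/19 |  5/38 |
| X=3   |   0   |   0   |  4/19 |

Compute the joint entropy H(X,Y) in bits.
2.7631 bits

H(X,Y) = -Σ_{x,y} P(x,y) log₂ P(x,y). Per-cell terms -P(x,y)·log₂P(x,y):
  X=0: 0.13810, 0.44958, 0.44958
  X=1: 0.22358, 0.22358, 0.00000
  X=2: 0.00000, 0.42047, 0.38500
  X=3: 0.00000, 0.00000, 0.47325
  (cells with P = 0 contribute 0)
Sum of the 12 terms: H(X,Y) = 2.7631 bits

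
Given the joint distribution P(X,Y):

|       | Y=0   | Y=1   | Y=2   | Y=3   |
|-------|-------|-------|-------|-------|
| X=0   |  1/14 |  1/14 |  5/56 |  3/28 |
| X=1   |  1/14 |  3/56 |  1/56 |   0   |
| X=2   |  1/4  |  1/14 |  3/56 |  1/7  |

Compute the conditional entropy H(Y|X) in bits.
1.7796 bits

H(Y|X) = H(X,Y) - H(X)

H(X,Y) = -Σ_{x,y} P(x,y) log₂ P(x,y). Per-cell terms -P(x,y)·log₂P(x,y):
  X=0: 0.27195, 0.27195, 0.31120, 0.34526
  X=1: 0.27195, 0.22620, 0.10370, 0.00000
  X=2: 0.50000, 0.27195, 0.22620, 0.40105
  (cells with P = 0 contribute 0)
Sum of the 12 terms: H(X,Y) = 3.2014 bits

Marginal of X (row sums):
  P(X=0) = 1/14 + 1/14 + 5/56 + 3/28 = 19/56
  P(X=1) = 1/14 + 3/56 + 1/56 + 0 = 1/7
  P(X=2) = 1/4 + 1/14 + 3/56 + 1/7 = 29/56
H(X) = -[(19/56)·log₂(19/56) + (1/7)·log₂(1/7) + (29/56)·log₂(29/56)]
  = 0.52909 + 0.40105 + 0.49164 = 1.4218 bits

H(Y|X) = H(X,Y) - H(X) = 3.2014 - 1.4218 = 1.7796 bits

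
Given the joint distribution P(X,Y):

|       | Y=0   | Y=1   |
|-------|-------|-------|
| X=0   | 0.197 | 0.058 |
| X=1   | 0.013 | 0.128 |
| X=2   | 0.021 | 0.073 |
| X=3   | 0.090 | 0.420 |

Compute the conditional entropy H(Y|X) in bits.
0.6747 bits

H(Y|X) = H(X,Y) - H(X)

H(X,Y) = -Σ_{x,y} P(x,y) log₂ P(x,y). Per-cell terms -P(x,y)·log₂P(x,y):
  X=0: 0.46172, 0.23825
  X=1: 0.08145, 0.37962
  X=2: 0.11704, 0.27565
  X=3: 0.31265, 0.52565
Sum of the 8 terms: H(X,Y) = 2.3920 bits

Marginal of X (row sums):
  P(X=0) = 0.197 + 0.058 = 0.255
  P(X=1) = 0.013 + 0.128 = 0.141
  P(X=2) = 0.021 + 0.073 = 0.094
  P(X=3) = 0.090 + 0.420 = 0.510
H(X) = -[0.255·log₂(0.255) + 0.141·log₂(0.141) + 0.094·log₂(0.094) + 0.510·log₂(0.510)]
  = 0.50271 + 0.39850 + 0.32065 + 0.49543 = 1.7173 bits

H(Y|X) = H(X,Y) - H(X) = 2.3920 - 1.7173 = 0.6747 bits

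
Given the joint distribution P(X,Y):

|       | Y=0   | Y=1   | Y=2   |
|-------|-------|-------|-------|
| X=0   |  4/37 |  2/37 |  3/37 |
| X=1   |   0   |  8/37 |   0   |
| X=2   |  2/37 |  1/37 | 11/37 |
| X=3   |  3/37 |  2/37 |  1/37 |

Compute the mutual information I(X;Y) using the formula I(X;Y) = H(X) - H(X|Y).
0.5874 bits

I(X;Y) = H(X) - H(X|Y)

Marginal of X (row sums):
  P(X=0) = 4/37 + 2/37 + 3/37 = 9/37
  P(X=1) = 0 + 8/37 + 0 = 8/37
  P(X=2) = 2/37 + 1/37 + 11/37 = 14/37
  P(X=3) = 3/37 + 2/37 + 1/37 = 6/37
H(X) = -[(9/37)·log₂(9/37) + (8/37)·log₂(8/37) + (14/37)·log₂(14/37) + (6/37)·log₂(6/37)]
  = 0.496101 + 0.477720 + 0.530524 + 0.425593 = 1.92994 bits

Marginal of Y (column sums):
  P(Y=0) = 4/37 + 0 + 2/37 + 3/37 = 9/37
  P(Y=1) = 2/37 + 8/37 + 1/37 + 2/37 = 13/37
  P(Y=2) = 3/37 + 0 + 11/37 + 1/37 = 15/37
H(X|Y) = Σ_y P(y)·H(X|Y=y):
  Y=0: P(Y=0) = 9/37, P(X|Y=0) = (4/9, 0, 2/9, 1/3) → H(X|Y=0) = 1.530493
  Y=1: P(Y=1) = 13/37, P(X|Y=1) = (2/13, 8/13, 1/13, 2/13) → H(X|Y=1) = 1.546594
  Y=2: P(Y=2) = 15/37, P(X|Y=2) = (1/5, 0, 11/15, 1/15) → H(X|Y=2) = 1.052982
H(X|Y) = (9/37)·1.530493 + (13/37)·1.546594 + (15/37)·1.052982 = 1.34256 bits

I(X;Y) = H(X) - H(X|Y) = 1.92994 - 1.34256 = 0.5874 bits

Cross-check via I(X;Y) = H(X) + H(Y) - H(X,Y): computing H(Y) from the column sums and H(X,Y) from the 12 cells in the same way gives H(Y) = 1.55436 bits and H(X,Y) = 2.89693 bits, so
I(X;Y) = 1.92994 + 1.55436 - 2.89693 = 0.5874 bits ✓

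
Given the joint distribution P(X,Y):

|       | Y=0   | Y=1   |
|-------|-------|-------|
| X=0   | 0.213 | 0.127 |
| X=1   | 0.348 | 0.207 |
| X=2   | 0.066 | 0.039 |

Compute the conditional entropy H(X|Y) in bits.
1.3420 bits

H(X|Y) = H(X,Y) - H(Y)

H(X,Y) = -Σ_{x,y} P(x,y) log₂ P(x,y). Per-cell terms -P(x,y)·log₂P(x,y):
  X=0: 0.47522, 0.37809
  X=1: 0.52995, 0.47037
  X=2: 0.25881, 0.18253
Sum of the 6 terms: H(X,Y) = 2.29497 bits

Marginal of Y (column sums):
  P(Y=0) = 0.213 + 0.348 + 0.066 = 0.627
  P(Y=1) = 0.127 + 0.207 + 0.039 = 0.373
H(Y) = -[0.627·log₂(0.627) + 0.373·log₂(0.373)]
  = 0.42226 + 0.53069 = 0.95295 bits

H(X|Y) = H(X,Y) - H(Y) = 2.29497 - 0.95295 = 1.3420 bits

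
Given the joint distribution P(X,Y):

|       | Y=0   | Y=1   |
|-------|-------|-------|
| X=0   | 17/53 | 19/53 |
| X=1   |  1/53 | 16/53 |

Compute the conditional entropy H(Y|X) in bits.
0.7813 bits

H(Y|X) = H(X,Y) - H(X)

H(X,Y) = -Σ_{x,y} P(x,y) log₂ P(x,y). Per-cell terms -P(x,y)·log₂P(x,y):
  X=0: 0.5262, 0.5306
  X=1: 0.1081, 0.5216
Sum of the 4 terms: H(X,Y) = 1.6865 bits

Marginal of X (row sums):
  P(X=0) = 17/53 + 19/53 = 36/53
  P(X=1) = 1/53 + 16/53 = 17/53
H(X) = -[(36/53)·log₂(36/53) + (17/53)·log₂(17/53)]
  = 0.3790 + 0.5262 = 0.9052 bits

H(Y|X) = H(X,Y) - H(X) = 1.6865 - 0.9052 = 0.7813 bits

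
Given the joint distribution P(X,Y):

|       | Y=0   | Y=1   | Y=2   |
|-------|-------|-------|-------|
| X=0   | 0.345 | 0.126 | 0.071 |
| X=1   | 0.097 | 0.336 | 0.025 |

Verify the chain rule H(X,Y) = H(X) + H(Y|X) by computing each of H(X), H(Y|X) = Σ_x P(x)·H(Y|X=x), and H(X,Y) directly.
H(X) = 0.9949 bits, H(Y|X) = 1.1705 bits, H(X,Y) = 2.1654 bits

Marginal of X (row sums):
  P(X=0) = 0.345 + 0.126 + 0.071 = 0.542
  P(X=1) = 0.097 + 0.336 + 0.025 = 0.458
H(X) = -[0.542·log₂(0.542) + 0.458·log₂(0.458)]
  = 0.4789 + 0.5160 = 0.9949 bits

H(Y|X) = Σ_x P(x)·H(Y|X=x):
  X=0: P(X=0) = 0.542, P(Y|X=0) = (345/542, 63/271, 71/542) → H(Y|X=0) = 1.2883
  X=1: P(X=1) = 0.458, P(Y|X=1) = (97/458, 168/229, 25/458) → H(Y|X=1) = 1.0311
H(Y|X) = 0.542·1.2883 + 0.458·1.0311 = 1.1705 bits

H(X,Y) = -Σ_{x,y} P(x,y) log₂ P(x,y). Per-cell terms -P(x,y)·log₂P(x,y):
  X=0: 0.5297, 0.3766, 0.2709
  X=1: 0.3265, 0.5287, 0.1330
Sum of the 6 terms: H(X,Y) = 2.1654 bits

Chain rule check:
  H(X) + H(Y|X) = 0.9949 + 1.1705 = 2.1654 bits
  H(X,Y) = 2.1654 bits
✓ Chain rule verified.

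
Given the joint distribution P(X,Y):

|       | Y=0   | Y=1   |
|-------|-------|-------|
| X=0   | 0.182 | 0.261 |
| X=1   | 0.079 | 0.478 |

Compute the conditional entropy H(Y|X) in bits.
0.7609 bits

H(Y|X) = H(X,Y) - H(X)

H(X,Y) = -Σ_{x,y} P(x,y) log₂ P(x,y). Per-cell terms -P(x,y)·log₂P(x,y):
  X=0: 0.4474, 0.5058
  X=1: 0.2893, 0.5090
Sum of the 4 terms: H(X,Y) = 1.7515 bits

Marginal of X (row sums):
  P(X=0) = 0.182 + 0.261 = 0.443
  P(X=1) = 0.079 + 0.478 = 0.557
H(X) = -[0.443·log₂(0.443) + 0.557·log₂(0.557)]
  = 0.5204 + 0.4702 = 0.9906 bits

H(Y|X) = H(X,Y) - H(X) = 1.7515 - 0.9906 = 0.7609 bits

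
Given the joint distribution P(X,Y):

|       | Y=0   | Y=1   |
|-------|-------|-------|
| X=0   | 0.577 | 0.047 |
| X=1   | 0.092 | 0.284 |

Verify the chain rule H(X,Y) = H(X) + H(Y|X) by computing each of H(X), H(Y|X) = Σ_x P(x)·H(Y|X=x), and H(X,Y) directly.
H(X) = 0.9552 bits, H(Y|X) = 0.5424 bits, H(X,Y) = 1.4975 bits

Marginal of X (row sums):
  P(X=0) = 0.577 + 0.047 = 0.624
  P(X=1) = 0.092 + 0.284 = 0.376
H(X) = -[0.624·log₂(0.624) + 0.376·log₂(0.376)]
  = 0.42456 + 0.53061 = 0.9552 bits

H(Y|X) = Σ_x P(x)·H(Y|X=x):
  X=0: P(X=0) = 0.624, P(Y|X=0) = (577/624, 47/624) → H(Y|X=0) = 0.38547
  X=1: P(X=1) = 0.376, P(Y|X=1) = (23/94, 71/94) → H(Y|X=1) = 0.80274
H(Y|X) = 0.624·0.38547 + 0.376·0.80274 = 0.5424 bits

H(X,Y) = -Σ_{x,y} P(x,y) log₂ P(x,y). Per-cell terms -P(x,y)·log₂P(x,y):
  X=0: 0.45777, 0.20733
  X=1: 0.31668, 0.51575
Sum of the 4 terms: H(X,Y) = 1.4975 bits

Chain rule check:
  H(X) + H(Y|X) = 0.9552 + 0.5424 = 1.4976 bits
  H(X,Y) = 1.4975 bits
✓ Chain rule verified (Δ = 0.0001 is 4-dp rounding noise: each of the three values was rounded independently).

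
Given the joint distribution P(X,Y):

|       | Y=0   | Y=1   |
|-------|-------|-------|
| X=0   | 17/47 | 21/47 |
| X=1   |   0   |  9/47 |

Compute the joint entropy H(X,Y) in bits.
1.5066 bits

H(X,Y) = -Σ_{x,y} P(x,y) log₂ P(x,y). Per-cell terms -P(x,y)·log₂P(x,y):
  X=0: 0.5307, 0.5193
  X=1: 0.0000, 0.4566
  (cells with P = 0 contribute 0)
Sum of the 4 terms: H(X,Y) = 1.5066 bits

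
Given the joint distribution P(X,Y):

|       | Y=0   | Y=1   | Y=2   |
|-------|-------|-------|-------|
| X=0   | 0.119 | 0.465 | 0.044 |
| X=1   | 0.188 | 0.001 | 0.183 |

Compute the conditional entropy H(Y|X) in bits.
1.0368 bits

H(Y|X) = H(X,Y) - H(X)

H(X,Y) = -Σ_{x,y} P(x,y) log₂ P(x,y). Per-cell terms -P(x,y)·log₂P(x,y):
  X=0: 0.3654450, 0.5136843, 0.1982795
  X=1: 0.4533047, 0.0099658, 0.4483655
Sum of the 6 terms: H(X,Y) = 1.9890448 bits

Marginal of X (row sums):
  P(X=0) = 0.119 + 0.465 + 0.044 = 0.628
  P(X=1) = 0.188 + 0.001 + 0.183 = 0.372
H(X) = -[0.628·log₂(0.628) + 0.372·log₂(0.372)]
  = 0.4214907 + 0.5307047 = 0.9521954 bits

H(Y|X) = H(X,Y) - H(X) = 1.9890448 - 0.9521954 = 1.0368 bits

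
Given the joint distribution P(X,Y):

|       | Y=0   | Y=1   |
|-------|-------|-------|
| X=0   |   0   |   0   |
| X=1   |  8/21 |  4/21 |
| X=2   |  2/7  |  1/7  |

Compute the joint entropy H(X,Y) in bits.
1.9035 bits

H(X,Y) = -Σ_{x,y} P(x,y) log₂ P(x,y). Per-cell terms -P(x,y)·log₂P(x,y):
  X=0: 0.00000, 0.00000
  X=1: 0.53041, 0.45568
  X=2: 0.51639, 0.40105
  (cells with P = 0 contribute 0)
Sum of the 6 terms: H(X,Y) = 1.9035 bits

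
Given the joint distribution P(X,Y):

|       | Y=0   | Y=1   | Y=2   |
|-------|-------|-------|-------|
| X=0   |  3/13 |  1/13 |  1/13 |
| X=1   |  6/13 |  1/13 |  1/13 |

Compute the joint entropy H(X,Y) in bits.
2.1416 bits

H(X,Y) = -Σ_{x,y} P(x,y) log₂ P(x,y). Per-cell terms -P(x,y)·log₂P(x,y):
  X=0: 0.48819, 0.28465, 0.28465
  X=1: 0.51484, 0.28465, 0.28465
Sum of the 6 terms: H(X,Y) = 2.1416 bits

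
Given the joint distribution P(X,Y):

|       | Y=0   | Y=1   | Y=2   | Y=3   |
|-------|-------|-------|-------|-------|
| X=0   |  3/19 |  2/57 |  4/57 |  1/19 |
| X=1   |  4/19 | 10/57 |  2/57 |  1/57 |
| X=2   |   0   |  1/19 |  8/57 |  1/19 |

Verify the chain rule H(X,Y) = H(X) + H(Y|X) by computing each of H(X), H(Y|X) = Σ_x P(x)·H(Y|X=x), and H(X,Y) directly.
H(X) = 1.5442 bits, H(Y|X) = 1.5689 bits, H(X,Y) = 3.1130 bits

Marginal of X (row sums):
  P(X=0) = 3/19 + 2/57 + 4/57 + 1/19 = 6/19
  P(X=1) = 4/19 + 10/57 + 2/57 + 1/57 = 25/57
  P(X=2) = 0 + 1/19 + 8/57 + 1/19 = 14/57
H(X) = -[(6/19)·log₂(6/19) + (25/57)·log₂(25/57) + (14/57)·log₂(14/57)]
  = 0.52515 + 0.52151 + 0.49750 = 1.5442 bits

H(Y|X) = Σ_x P(x)·H(Y|X=x):
  X=0: P(X=0) = 6/19, P(Y|X=0) = (1/2, 1/9, 2/9, 1/6) → H(Y|X=0) = 1.76525
  X=1: P(X=1) = 25/57, P(Y|X=1) = (12/25, 2/5, 2/25, 1/25) → H(Y|X=1) = 1.51430
  X=2: P(X=2) = 14/57, P(Y|X=2) = (0, 3/14, 4/7, 3/14) → H(Y|X=2) = 1.41380
H(Y|X) = (6/19)·1.76525 + (25/57)·1.51430 + (14/57)·1.41380 = 1.5689 bits

H(X,Y) = -Σ_{x,y} P(x,y) log₂ P(x,y). Per-cell terms -P(x,y)·log₂P(x,y):
  X=0: 0.42047, 0.16958, 0.26897, 0.22358
  X=1: 0.47325, 0.44052, 0.16958, 0.10233
  X=2: 0.00000, 0.22358, 0.39760, 0.22358
  (cells with P = 0 contribute 0)
Sum of the 12 terms: H(X,Y) = 3.1130 bits

Chain rule check:
  H(X) + H(Y|X) = 1.5442 + 1.5689 = 3.1131 bits
  H(X,Y) = 3.1130 bits
✓ Chain rule verified (Δ = 0.0001 is 4-dp rounding noise: each of the three values was rounded independently).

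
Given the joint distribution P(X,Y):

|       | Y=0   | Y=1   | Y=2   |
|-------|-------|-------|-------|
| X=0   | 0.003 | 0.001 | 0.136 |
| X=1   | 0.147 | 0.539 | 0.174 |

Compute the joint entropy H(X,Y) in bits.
1.7527 bits

H(X,Y) = -Σ_{x,y} P(x,y) log₂ P(x,y). Per-cell terms -P(x,y)·log₂P(x,y):
  X=0: 0.025142, 0.009966, 0.391452
  X=1: 0.406618, 0.480595, 0.438974
Sum of the 6 terms: H(X,Y) = 1.7527 bits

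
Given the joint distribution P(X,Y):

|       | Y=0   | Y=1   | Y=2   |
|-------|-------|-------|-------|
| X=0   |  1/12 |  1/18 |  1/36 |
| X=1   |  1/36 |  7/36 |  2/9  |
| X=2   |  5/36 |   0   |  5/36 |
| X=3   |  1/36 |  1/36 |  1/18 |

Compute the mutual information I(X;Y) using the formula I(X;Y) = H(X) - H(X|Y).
0.2938 bits

I(X;Y) = H(X) - H(X|Y)

Marginal of X (row sums):
  P(X=0) = 1/12 + 1/18 + 1/36 = 1/6
  P(X=1) = 1/36 + 7/36 + 2/9 = 4/9
  P(X=2) = 5/36 + 0 + 5/36 = 5/18
  P(X=3) = 1/36 + 1/36 + 1/18 = 1/9
H(X) = -[(1/6)·log₂(1/6) + (4/9)·log₂(4/9) + (5/18)·log₂(5/18) + (1/9)·log₂(1/9)]
  = 0.43083 + 0.51997 + 0.51333 + 0.35221 = 1.81634 bits

Marginal of Y (column sums):
  P(Y=0) = 1/12 + 1/36 + 5/36 + 1/36 = 5/18
  P(Y=1) = 1/18 + 7/36 + 0 + 1/36 = 5/18
  P(Y=2) = 1/36 + 2/9 + 5/36 + 1/18 = 4/9
H(X|Y) = Σ_y P(y)·H(X|Y=y):
  Y=0: P(Y=0) = 5/18, P(X|Y=0) = (3/10, 1/10, 1/2, 1/10) → H(X|Y=0) = 1.68548
  Y=1: P(Y=1) = 5/18, P(X|Y=1) = (1/5, 7/10, 0, 1/10) → H(X|Y=1) = 1.15678
  Y=2: P(Y=2) = 4/9, P(X|Y=2) = (1/16, 1/2, 5/16, 1/8) → H(X|Y=2) = 1.64940
H(X|Y) = (5/18)·1.68548 + (5/18)·1.15678 + (4/9)·1.64940 = 1.52258 bits

I(X;Y) = H(X) - H(X|Y) = 1.81634 - 1.52258 = 0.2938 bits

Cross-check via I(X;Y) = H(X) + H(Y) - H(X,Y): computing H(Y) from the column sums and H(X,Y) from the 12 cells in the same way gives H(Y) = 1.54663 bits and H(X,Y) = 3.06921 bits, so
I(X;Y) = 1.81634 + 1.54663 - 3.06921 = 0.2938 bits ✓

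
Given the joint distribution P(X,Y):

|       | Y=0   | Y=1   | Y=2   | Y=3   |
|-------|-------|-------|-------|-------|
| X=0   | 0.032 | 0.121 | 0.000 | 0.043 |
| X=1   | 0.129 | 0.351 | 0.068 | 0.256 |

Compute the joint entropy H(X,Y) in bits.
2.4011 bits

H(X,Y) = -Σ_{x,y} P(x,y) log₂ P(x,y). Per-cell terms -P(x,y)·log₂P(x,y):
  X=0: 0.15891, 0.36868, 0.00000, 0.19520
  X=1: 0.38114, 0.53017, 0.26373, 0.50324
  (cells with P = 0 contribute 0)
Sum of the 8 terms: H(X,Y) = 2.4011 bits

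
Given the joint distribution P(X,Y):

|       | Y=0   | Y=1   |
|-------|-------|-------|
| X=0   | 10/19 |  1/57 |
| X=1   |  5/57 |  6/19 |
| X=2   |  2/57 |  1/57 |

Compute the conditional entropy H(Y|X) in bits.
0.4649 bits

H(Y|X) = H(X,Y) - H(X)

H(X,Y) = -Σ_{x,y} P(x,y) log₂ P(x,y). Per-cell terms -P(x,y)·log₂P(x,y):
  X=0: 0.4874, 0.1023
  X=1: 0.3080, 0.5251
  X=2: 0.1696, 0.1023
Sum of the 6 terms: H(X,Y) = 1.6947 bits

Marginal of X (row sums):
  P(X=0) = 10/19 + 1/57 = 31/57
  P(X=1) = 5/57 + 6/19 = 23/57
  P(X=2) = 2/57 + 1/57 = 1/19
H(X) = -[(31/57)·log₂(31/57) + (23/57)·log₂(23/57) + (1/19)·log₂(1/19)]
  = 0.4779 + 0.5283 + 0.2236 = 1.2298 bits

H(Y|X) = H(X,Y) - H(X) = 1.6947 - 1.2298 = 0.4649 bits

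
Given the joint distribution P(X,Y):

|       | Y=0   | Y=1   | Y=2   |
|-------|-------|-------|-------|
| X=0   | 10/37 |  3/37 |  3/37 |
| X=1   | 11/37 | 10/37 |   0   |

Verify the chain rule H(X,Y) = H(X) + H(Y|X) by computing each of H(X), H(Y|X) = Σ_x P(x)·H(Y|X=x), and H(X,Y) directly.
H(X) = 0.9868 bits, H(Y|X) = 1.1415 bits, H(X,Y) = 2.1283 bits

Marginal of X (row sums):
  P(X=0) = 10/37 + 3/37 + 3/37 = 16/37
  P(X=1) = 11/37 + 10/37 + 0 = 21/37
H(X) = -[(16/37)·log₂(16/37) + (21/37)·log₂(21/37)]
  = 0.5230 + 0.4638 = 0.9868 bits

H(Y|X) = Σ_x P(x)·H(Y|X=x):
  X=0: P(X=0) = 16/37, P(Y|X=0) = (5/8, 3/16, 3/16) → H(Y|X=0) = 1.3294
  X=1: P(X=1) = 21/37, P(Y|X=1) = (11/21, 10/21, 0) → H(Y|X=1) = 0.9984
H(Y|X) = (16/37)·1.3294 + (21/37)·0.9984 = 1.1415 bits

H(X,Y) = -Σ_{x,y} P(x,y) log₂ P(x,y). Per-cell terms -P(x,y)·log₂P(x,y):
  X=0: 0.5101, 0.2939, 0.2939
  X=1: 0.5203, 0.5101, 0.0000
  (cells with P = 0 contribute 0)
Sum of the 6 terms: H(X,Y) = 2.1283 bits

Chain rule check:
  H(X) + H(Y|X) = 0.9868 + 1.1415 = 2.1283 bits
  H(X,Y) = 2.1283 bits
✓ Chain rule verified.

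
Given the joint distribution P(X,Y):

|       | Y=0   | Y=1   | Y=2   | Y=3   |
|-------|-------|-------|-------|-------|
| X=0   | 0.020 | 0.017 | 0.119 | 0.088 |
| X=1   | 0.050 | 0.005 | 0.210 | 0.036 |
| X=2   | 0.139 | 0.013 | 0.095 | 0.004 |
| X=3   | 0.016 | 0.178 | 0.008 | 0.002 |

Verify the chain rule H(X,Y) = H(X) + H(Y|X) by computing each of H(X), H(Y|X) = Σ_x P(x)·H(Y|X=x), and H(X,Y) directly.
H(X) = 1.9863 bits, H(Y|X) = 1.2442 bits, H(X,Y) = 3.2306 bits

Marginal of X (row sums):
  P(X=0) = 0.020 + 0.017 + 0.119 + 0.088 = 0.244
  P(X=1) = 0.050 + 0.005 + 0.210 + 0.036 = 0.301
  P(X=2) = 0.139 + 0.013 + 0.095 + 0.004 = 0.251
  P(X=3) = 0.016 + 0.178 + 0.008 + 0.002 = 0.204
H(X) = -[0.244·log₂(0.244) + 0.301·log₂(0.301) + 0.251·log₂(0.251) + 0.204·log₂(0.204)]
  = 0.49655 + 0.52138 + 0.50055 + 0.46785 = 1.9863 bits

H(Y|X) = Σ_x P(x)·H(Y|X=x):
  X=0: P(X=0) = 0.244, P(Y|X=0) = (5/61, 17/244, 119/244, 22/61) → H(Y|X=0) = 1.59943
  X=1: P(X=1) = 0.301, P(Y|X=1) = (50/301, 5/301, 30/43, 36/301) → H(Y|X=1) = 1.25717
  X=2: P(X=2) = 0.251, P(Y|X=2) = (139/251, 13/251, 95/251, 4/251) → H(Y|X=2) = 1.31905
  X=3: P(X=3) = 0.204, P(Y|X=3) = (4/51, 89/102, 2/51, 1/102) → H(Y|X=3) = 0.70830
H(Y|X) = 0.244·1.59943 + 0.301·1.25717 + 0.251·1.31905 + 0.204·0.70830 = 1.2442 bits

H(X,Y) = -Σ_{x,y} P(x,y) log₂ P(x,y). Per-cell terms -P(x,y)·log₂P(x,y):
  X=0: 0.11288, 0.09993, 0.36545, 0.30856
  X=1: 0.21610, 0.03822, 0.47282, 0.17265
  X=2: 0.39571, 0.08145, 0.32261, 0.03186
  X=3: 0.09545, 0.44323, 0.05573, 0.01793
Sum of the 16 terms: H(X,Y) = 3.2306 bits

Chain rule check:
  H(X) + H(Y|X) = 1.9863 + 1.2442 = 3.2305 bits
  H(X,Y) = 3.2306 bits
✓ Chain rule verified (Δ = 0.0001 is 4-dp rounding noise: each of the three values was rounded independently).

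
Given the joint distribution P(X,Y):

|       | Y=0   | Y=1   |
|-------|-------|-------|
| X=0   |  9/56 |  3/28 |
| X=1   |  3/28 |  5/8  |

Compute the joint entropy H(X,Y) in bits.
1.5382 bits

H(X,Y) = -Σ_{x,y} P(x,y) log₂ P(x,y). Per-cell terms -P(x,y)·log₂P(x,y):
  X=0: 0.42387, 0.34526
  X=1: 0.34526, 0.42379
Sum of the 4 terms: H(X,Y) = 1.5382 bits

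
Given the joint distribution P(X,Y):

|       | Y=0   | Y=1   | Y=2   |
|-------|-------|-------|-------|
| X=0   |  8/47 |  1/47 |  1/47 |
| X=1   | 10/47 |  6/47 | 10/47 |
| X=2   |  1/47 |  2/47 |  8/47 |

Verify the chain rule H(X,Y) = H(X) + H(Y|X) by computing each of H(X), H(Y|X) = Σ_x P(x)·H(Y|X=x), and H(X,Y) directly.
H(X) = 1.4379 bits, H(Y|X) = 1.3093 bits, H(X,Y) = 2.7472 bits

Marginal of X (row sums):
  P(X=0) = 8/47 + 1/47 + 1/47 = 10/47
  P(X=1) = 10/47 + 6/47 + 10/47 = 26/47
  P(X=2) = 1/47 + 2/47 + 8/47 = 11/47
H(X) = -[(10/47)·log₂(10/47) + (26/47)·log₂(26/47) + (11/47)·log₂(11/47)]
  = 0.475034 + 0.472508 + 0.490356 = 1.4379 bits

H(Y|X) = Σ_x P(x)·H(Y|X=x):
  X=0: P(X=0) = 10/47, P(Y|X=0) = (4/5, 1/10, 1/10) → H(Y|X=0) = 0.921928
  X=1: P(X=1) = 26/47, P(Y|X=1) = (5/13, 3/13, 5/13) → H(Y|X=1) = 1.548581
  X=2: P(X=2) = 11/47, P(Y|X=2) = (1/11, 2/11, 8/11) → H(Y|X=2) = 1.095795
H(Y|X) = (10/47)·0.921928 + (26/47)·1.548581 + (11/47)·1.095795 = 1.3093 bits

H(X,Y) = -Σ_{x,y} P(x,y) log₂ P(x,y). Per-cell terms -P(x,y)·log₂P(x,y):
  X=0: 0.434824, 0.118183, 0.118183
  X=1: 0.475034, 0.379101, 0.475034
  X=2: 0.118183, 0.193812, 0.434824
Sum of the 9 terms: H(X,Y) = 2.7472 bits

Chain rule check:
  H(X) + H(Y|X) = 1.4379 + 1.3093 = 2.7472 bits
  H(X,Y) = 2.7472 bits
✓ Chain rule verified.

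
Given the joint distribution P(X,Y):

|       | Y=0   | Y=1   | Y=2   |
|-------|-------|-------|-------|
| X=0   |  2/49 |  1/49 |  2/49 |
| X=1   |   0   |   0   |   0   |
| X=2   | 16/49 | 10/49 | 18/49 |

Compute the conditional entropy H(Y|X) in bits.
1.5418 bits

H(Y|X) = H(X,Y) - H(X)

H(X,Y) = -Σ_{x,y} P(x,y) log₂ P(x,y). Per-cell terms -P(x,y)·log₂P(x,y):
  X=0: 0.18836, 0.11459, 0.18836
  X=1: 0.00000, 0.00000, 0.00000
  X=2: 0.52725, 0.46791, 0.53074
  (cells with P = 0 contribute 0)
Sum of the 9 terms: H(X,Y) = 2.0172 bits

Marginal of X (row sums):
  P(X=0) = 2/49 + 1/49 + 2/49 = 5/49
  P(X=1) = 0 + 0 + 0 = 0
  P(X=2) = 16/49 + 10/49 + 18/49 = 44/49
H(X) = -[(5/49)·log₂(5/49) + (44/49)·log₂(44/49)]   (outcomes with P = 0 contribute 0)
  = 0.33600 + 0.13943 = 0.4754 bits

H(Y|X) = H(X,Y) - H(X) = 2.0172 - 0.4754 = 1.5418 bits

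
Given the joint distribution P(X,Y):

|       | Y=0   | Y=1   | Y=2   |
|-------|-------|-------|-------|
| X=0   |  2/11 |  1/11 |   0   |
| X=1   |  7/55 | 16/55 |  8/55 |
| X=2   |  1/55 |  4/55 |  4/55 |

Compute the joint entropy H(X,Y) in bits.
2.7181 bits

H(X,Y) = -Σ_{x,y} P(x,y) log₂ P(x,y). Per-cell terms -P(x,y)·log₂P(x,y):
  X=0: 0.4472, 0.3145, 0.0000
  X=1: 0.3785, 0.5182, 0.4046
  X=2: 0.1051, 0.2750, 0.2750
  (cells with P = 0 contribute 0)
Sum of the 9 terms: H(X,Y) = 2.7181 bits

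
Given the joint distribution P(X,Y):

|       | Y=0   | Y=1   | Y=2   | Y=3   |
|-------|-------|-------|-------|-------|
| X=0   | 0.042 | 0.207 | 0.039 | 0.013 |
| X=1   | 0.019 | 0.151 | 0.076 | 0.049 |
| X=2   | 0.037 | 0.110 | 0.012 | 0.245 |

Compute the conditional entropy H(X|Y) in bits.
1.3005 bits

H(X|Y) = H(X,Y) - H(Y)

H(X,Y) = -Σ_{x,y} P(x,y) log₂ P(x,y). Per-cell terms -P(x,y)·log₂P(x,y):
  X=0: 0.19209, 0.47037, 0.18253, 0.08145
  X=1: 0.10864, 0.41183, 0.28256, 0.21320
  X=2: 0.17598, 0.35029, 0.07657, 0.49714
Sum of the 12 terms: H(X,Y) = 3.04265 bits

Marginal of Y (column sums):
  P(Y=0) = 0.042 + 0.019 + 0.037 = 0.098
  P(Y=1) = 0.207 + 0.151 + 0.110 = 0.468
  P(Y=2) = 0.039 + 0.076 + 0.012 = 0.127
  P(Y=3) = 0.013 + 0.049 + 0.245 = 0.307
H(Y) = -[0.098·log₂(0.098) + 0.468·log₂(0.468) + 0.127·log₂(0.127) + 0.307·log₂(0.307)]
  = 0.32841 + 0.51266 + 0.37809 + 0.52303 = 1.74219 bits

H(X|Y) = H(X,Y) - H(Y) = 3.04265 - 1.74219 = 1.3005 bits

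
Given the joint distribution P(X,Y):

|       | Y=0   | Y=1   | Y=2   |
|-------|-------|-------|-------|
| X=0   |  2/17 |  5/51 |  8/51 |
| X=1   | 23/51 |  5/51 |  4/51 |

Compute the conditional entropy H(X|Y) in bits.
0.8304 bits

H(X|Y) = H(X,Y) - H(Y)

H(X,Y) = -Σ_{x,y} P(x,y) log₂ P(x,y). Per-cell terms -P(x,y)·log₂P(x,y):
  X=0: 0.363231, 0.328480, 0.419204
  X=1: 0.518115, 0.328480, 0.288033
Sum of the 6 terms: H(X,Y) = 2.245543 bits

Marginal of Y (column sums):
  P(Y=0) = 2/17 + 23/51 = 29/51
  P(Y=1) = 5/51 + 5/51 = 10/51
  P(Y=2) = 8/51 + 4/51 = 4/17
H(Y) = -[(29/51)·log₂(29/51) + (10/51)·log₂(10/51) + (4/17)·log₂(4/17)]
  = 0.463115 + 0.460882 + 0.491168 = 1.415165 bits

H(X|Y) = H(X,Y) - H(Y) = 2.245543 - 1.415165 = 0.8304 bits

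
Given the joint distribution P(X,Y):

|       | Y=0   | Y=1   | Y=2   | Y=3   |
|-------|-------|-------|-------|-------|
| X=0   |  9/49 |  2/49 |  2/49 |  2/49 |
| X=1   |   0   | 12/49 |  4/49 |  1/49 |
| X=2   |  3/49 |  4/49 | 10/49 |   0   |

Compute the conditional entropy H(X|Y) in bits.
1.1288 bits

H(X|Y) = H(X,Y) - H(Y)

H(X,Y) = -Σ_{x,y} P(x,y) log₂ P(x,y). Per-cell terms -P(x,y)·log₂P(x,y):
  X=0: 0.44904, 0.18836, 0.18836, 0.18836
  X=1: 0.00000, 0.49708, 0.29508, 0.11459
  X=2: 0.24672, 0.29508, 0.46791, 0.00000
  (cells with P = 0 contribute 0)
Sum of the 12 terms: H(X,Y) = 2.9306 bits

Marginal of Y (column sums):
  P(Y=0) = 9/49 + 0 + 3/49 = 12/49
  P(Y=1) = 2/49 + 12/49 + 4/49 = 18/49
  P(Y=2) = 2/49 + 4/49 + 10/49 = 16/49
  P(Y=3) = 2/49 + 1/49 + 0 = 3/49
H(Y) = -[(12/49)·log₂(12/49) + (18/49)·log₂(18/49) + (16/49)·log₂(16/49) + (3/49)·log₂(3/49)]
  = 0.49708 + 0.53074 + 0.52725 + 0.24672 = 1.8018 bits

H(X|Y) = H(X,Y) - H(Y) = 2.9306 - 1.8018 = 1.1288 bits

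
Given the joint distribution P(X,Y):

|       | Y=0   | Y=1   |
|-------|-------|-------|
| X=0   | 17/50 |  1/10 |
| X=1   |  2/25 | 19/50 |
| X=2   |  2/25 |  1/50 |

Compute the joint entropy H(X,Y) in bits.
2.0877 bits

H(X,Y) = -Σ_{x,y} P(x,y) log₂ P(x,y). Per-cell terms -P(x,y)·log₂P(x,y):
  X=0: 0.52917, 0.33219
  X=1: 0.29151, 0.53045
  X=2: 0.29151, 0.11288
Sum of the 6 terms: H(X,Y) = 2.0877 bits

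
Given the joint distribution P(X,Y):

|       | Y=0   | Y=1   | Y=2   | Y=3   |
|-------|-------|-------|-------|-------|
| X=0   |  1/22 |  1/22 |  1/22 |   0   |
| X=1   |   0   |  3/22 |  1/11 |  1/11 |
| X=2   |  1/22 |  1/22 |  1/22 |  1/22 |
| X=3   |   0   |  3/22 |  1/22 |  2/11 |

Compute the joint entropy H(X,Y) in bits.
3.4817 bits

H(X,Y) = -Σ_{x,y} P(x,y) log₂ P(x,y). Per-cell terms -P(x,y)·log₂P(x,y):
  X=0: 0.20270, 0.20270, 0.20270, 0.00000
  X=1: 0.00000, 0.39197, 0.31449, 0.31449
  X=2: 0.20270, 0.20270, 0.20270, 0.20270
  X=3: 0.00000, 0.39197, 0.20270, 0.44717
  (cells with P = 0 contribute 0)
Sum of the 16 terms: H(X,Y) = 3.4817 bits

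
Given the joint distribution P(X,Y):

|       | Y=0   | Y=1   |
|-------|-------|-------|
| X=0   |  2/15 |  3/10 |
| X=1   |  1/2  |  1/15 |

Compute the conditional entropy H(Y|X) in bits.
0.6820 bits

H(Y|X) = H(X,Y) - H(X)

H(X,Y) = -Σ_{x,y} P(x,y) log₂ P(x,y). Per-cell terms -P(x,y)·log₂P(x,y):
  X=0: 0.38759, 0.52109
  X=1: 0.50000, 0.26046
Sum of the 4 terms: H(X,Y) = 1.6691 bits

Marginal of X (row sums):
  P(X=0) = 2/15 + 3/10 = 13/30
  P(X=1) = 1/2 + 1/15 = 17/30
H(X) = -[(13/30)·log₂(13/30) + (17/30)·log₂(17/30)]
  = 0.52280 + 0.46434 = 0.9871 bits

H(Y|X) = H(X,Y) - H(X) = 1.6691 - 0.9871 = 0.6820 bits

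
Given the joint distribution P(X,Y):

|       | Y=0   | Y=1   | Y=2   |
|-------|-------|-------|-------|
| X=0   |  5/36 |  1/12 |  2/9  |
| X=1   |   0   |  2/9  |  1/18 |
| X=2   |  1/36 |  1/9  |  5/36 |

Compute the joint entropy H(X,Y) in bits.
2.7818 bits

H(X,Y) = -Σ_{x,y} P(x,y) log₂ P(x,y). Per-cell terms -P(x,y)·log₂P(x,y):
  X=0: 0.3956, 0.2987, 0.4822
  X=1: 0.0000, 0.4822, 0.2317
  X=2: 0.1436, 0.3522, 0.3956
  (cells with P = 0 contribute 0)
Sum of the 9 terms: H(X,Y) = 2.7818 bits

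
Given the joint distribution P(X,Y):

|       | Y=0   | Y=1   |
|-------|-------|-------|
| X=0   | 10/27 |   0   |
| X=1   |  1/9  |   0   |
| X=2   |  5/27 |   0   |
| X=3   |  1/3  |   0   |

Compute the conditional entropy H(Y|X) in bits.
0.0000 bits

H(Y|X) = H(X,Y) - H(X)

H(X,Y) = -Σ_{x,y} P(x,y) log₂ P(x,y). Per-cell terms -P(x,y)·log₂P(x,y):
  X=0: 0.53073, 0.00000
  X=1: 0.35221, 0.00000
  X=2: 0.45055, 0.00000
  X=3: 0.52832, 0.00000
  (cells with P = 0 contribute 0)
Sum of the 8 terms: H(X,Y) = 1.8618 bits

Marginal of X (row sums):
  P(X=0) = 10/27 + 0 = 10/27
  P(X=1) = 1/9 + 0 = 1/9
  P(X=2) = 5/27 + 0 = 5/27
  P(X=3) = 1/3 + 0 = 1/3
H(X) = -[(10/27)·log₂(10/27) + (1/9)·log₂(1/9) + (5/27)·log₂(5/27) + (1/3)·log₂(1/3)]
  = 0.53073 + 0.35221 + 0.45055 + 0.52832 = 1.8618 bits

H(Y|X) = H(X,Y) - H(X) = 1.8618 - 1.8618 = 0.0000 bits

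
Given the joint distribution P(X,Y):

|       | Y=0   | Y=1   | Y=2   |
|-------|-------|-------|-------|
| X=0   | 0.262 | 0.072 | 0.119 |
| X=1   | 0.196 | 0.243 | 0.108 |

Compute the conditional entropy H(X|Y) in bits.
0.9220 bits

H(X|Y) = H(X,Y) - H(Y)

H(X,Y) = -Σ_{x,y} P(x,y) log₂ P(x,y). Per-cell terms -P(x,y)·log₂P(x,y):
  X=0: 0.5063, 0.2733, 0.3654
  X=1: 0.4608, 0.4960, 0.3468
Sum of the 6 terms: H(X,Y) = 2.4486 bits

Marginal of Y (column sums):
  P(Y=0) = 0.262 + 0.196 = 0.458
  P(Y=1) = 0.072 + 0.243 = 0.315
  P(Y=2) = 0.119 + 0.108 = 0.227
H(Y) = -[0.458·log₂(0.458) + 0.315·log₂(0.315) + 0.227·log₂(0.227)]
  = 0.5160 + 0.5250 + 0.4856 = 1.5266 bits

H(X|Y) = H(X,Y) - H(Y) = 2.4486 - 1.5266 = 0.9220 bits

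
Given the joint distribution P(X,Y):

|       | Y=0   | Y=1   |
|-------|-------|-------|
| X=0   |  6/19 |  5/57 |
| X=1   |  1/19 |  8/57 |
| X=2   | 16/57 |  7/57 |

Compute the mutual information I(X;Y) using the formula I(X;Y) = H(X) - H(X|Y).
0.1092 bits

I(X;Y) = H(X) - H(X|Y)

Marginal of X (row sums):
  P(X=0) = 6/19 + 5/57 = 23/57
  P(X=1) = 1/19 + 8/57 = 11/57
  P(X=2) = 16/57 + 7/57 = 23/57
H(X) = -[(23/57)·log₂(23/57) + (11/57)·log₂(11/57) + (23/57)·log₂(23/57)]
  = 0.528325 + 0.458036 + 0.528325 = 1.51469 bits

Marginal of Y (column sums):
  P(Y=0) = 6/19 + 1/19 + 16/57 = 37/57
  P(Y=1) = 5/57 + 8/57 + 7/57 = 20/57
H(X|Y) = Σ_y P(y)·H(X|Y=y):
  Y=0: P(Y=0) = 37/57, P(X|Y=0) = (18/37, 3/37, 16/37) → H(X|Y=0) = 1.322601
  Y=1: P(Y=1) = 20/57, P(X|Y=1) = (1/4, 2/5, 7/20) → H(X|Y=1) = 1.558872
H(X|Y) = (37/57)·1.322601 + (20/57)·1.558872 = 1.40550 bits

I(X;Y) = H(X) - H(X|Y) = 1.51469 - 1.40550 = 0.1092 bits

Cross-check via I(X;Y) = H(X) + H(Y) - H(X,Y): computing H(Y) from the column sums and H(X,Y) from the 6 cells in the same way gives H(Y) = 0.93485 bits and H(X,Y) = 2.34035 bits, so
I(X;Y) = 1.51469 + 0.93485 - 2.34035 = 0.1092 bits ✓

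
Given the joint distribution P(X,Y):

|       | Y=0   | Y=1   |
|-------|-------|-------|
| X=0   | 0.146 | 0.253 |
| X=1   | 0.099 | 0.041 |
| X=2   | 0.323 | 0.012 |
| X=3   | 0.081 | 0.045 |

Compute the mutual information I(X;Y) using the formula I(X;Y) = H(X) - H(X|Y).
0.2417 bits

I(X;Y) = H(X) - H(X|Y)

Marginal of X (row sums):
  P(X=0) = 0.146 + 0.253 = 0.399
  P(X=1) = 0.099 + 0.041 = 0.140
  P(X=2) = 0.323 + 0.012 = 0.335
  P(X=3) = 0.081 + 0.045 = 0.126
H(X) = -[0.399·log₂(0.399) + 0.140·log₂(0.140) + 0.335·log₂(0.335) + 0.126·log₂(0.126)]
  = 0.52889 + 0.39711 + 0.52855 + 0.37655 = 1.8311 bits

Marginal of Y (column sums):
  P(Y=0) = 0.146 + 0.099 + 0.323 + 0.081 = 0.649
  P(Y=1) = 0.253 + 0.041 + 0.012 + 0.045 = 0.351
H(X|Y) = Σ_y P(y)·H(X|Y=y):
  Y=0: P(Y=0) = 0.649, P(X|Y=0) = (146/649, 9/59, 323/649, 81/649) → H(X|Y=0) = 1.77369
  Y=1: P(Y=1) = 0.351, P(X|Y=1) = (253/351, 41/351, 4/117, 5/39) → H(X|Y=1) = 1.24875
H(X|Y) = 0.649·1.77369 + 0.351·1.24875 = 1.5894 bits

I(X;Y) = H(X) - H(X|Y) = 1.8311 - 1.5894 = 0.2417 bits

Cross-check via I(X;Y) = H(X) + H(Y) - H(X,Y): computing H(Y) from the column sums and H(X,Y) from the 8 cells in the same way gives H(Y) = 0.9350 bits and H(X,Y) = 2.5244 bits, so
I(X;Y) = 1.8311 + 0.9350 - 2.5244 = 0.2417 bits ✓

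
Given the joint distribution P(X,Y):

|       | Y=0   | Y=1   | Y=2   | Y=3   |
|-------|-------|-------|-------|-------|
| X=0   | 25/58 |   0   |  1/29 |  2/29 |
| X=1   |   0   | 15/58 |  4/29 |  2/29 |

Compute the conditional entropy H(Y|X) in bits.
1.1252 bits

H(Y|X) = H(X,Y) - H(X)

H(X,Y) = -Σ_{x,y} P(x,y) log₂ P(x,y). Per-cell terms -P(x,y)·log₂P(x,y):
  X=0: 0.5233, 0.0000, 0.1675, 0.2661
  X=1: 0.0000, 0.5046, 0.3942, 0.2661
  (cells with P = 0 contribute 0)
Sum of the 8 terms: H(X,Y) = 2.1218 bits

Marginal of X (row sums):
  P(X=0) = 25/58 + 0 + 1/29 + 2/29 = 31/58
  P(X=1) = 0 + 15/58 + 4/29 + 2/29 = 27/58
H(X) = -[(31/58)·log₂(31/58) + (27/58)·log₂(27/58)]
  = 0.4831 + 0.5135 = 0.9966 bits

H(Y|X) = H(X,Y) - H(X) = 2.1218 - 0.9966 = 1.1252 bits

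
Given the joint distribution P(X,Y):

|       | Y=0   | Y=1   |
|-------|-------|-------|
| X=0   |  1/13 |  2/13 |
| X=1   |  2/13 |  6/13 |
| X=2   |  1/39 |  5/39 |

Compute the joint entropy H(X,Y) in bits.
2.1458 bits

H(X,Y) = -Σ_{x,y} P(x,y) log₂ P(x,y). Per-cell terms -P(x,y)·log₂P(x,y):
  X=0: 0.2846, 0.4155
  X=1: 0.4155, 0.5148
  X=2: 0.1355, 0.3799
Sum of the 6 terms: H(X,Y) = 2.1458 bits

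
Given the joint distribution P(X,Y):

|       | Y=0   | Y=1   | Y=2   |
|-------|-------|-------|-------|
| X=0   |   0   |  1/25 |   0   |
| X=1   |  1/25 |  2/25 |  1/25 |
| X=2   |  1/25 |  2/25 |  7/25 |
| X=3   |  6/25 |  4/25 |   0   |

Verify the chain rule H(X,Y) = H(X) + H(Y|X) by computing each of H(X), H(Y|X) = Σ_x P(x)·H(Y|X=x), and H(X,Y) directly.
H(X) = 1.6663 bits, H(Y|X) = 1.0911 bits, H(X,Y) = 2.7574 bits

Marginal of X (row sums):
  P(X=0) = 0 + 1/25 + 0 = 1/25
  P(X=1) = 1/25 + 2/25 + 1/25 = 4/25
  P(X=2) = 1/25 + 2/25 + 7/25 = 2/5
  P(X=3) = 6/25 + 4/25 + 0 = 2/5
H(X) = -[(1/25)·log₂(1/25) + (4/25)·log₂(4/25) + (2/5)·log₂(2/5) + (2/5)·log₂(2/5)]
  = 0.18575 + 0.42302 + 0.52877 + 0.52877 = 1.6663 bits

H(Y|X) = Σ_x P(x)·H(Y|X=x):
  X=0: P(X=0) = 1/25, P(Y|X=0) = (0, 1, 0) → H(Y|X=0) = 0.00000
  X=1: P(X=1) = 4/25, P(Y|X=1) = (1/4, 1/2, 1/4) → H(Y|X=1) = 1.50000
  X=2: P(X=2) = 2/5, P(Y|X=2) = (1/10, 1/5, 7/10) → H(Y|X=2) = 1.15678
  X=3: P(X=3) = 2/5, P(Y|X=3) = (3/5, 2/5, 0) → H(Y|X=3) = 0.97095
H(Y|X) = (1/25)·0.00000 + (4/25)·1.50000 + (2/5)·1.15678 + (2/5)·0.97095 = 1.0911 bits

H(X,Y) = -Σ_{x,y} P(x,y) log₂ P(x,y). Per-cell terms -P(x,y)·log₂P(x,y):
  X=0: 0.00000, 0.18575, 0.00000
  X=1: 0.18575, 0.29151, 0.18575
  X=2: 0.18575, 0.29151, 0.51422
  X=3: 0.49413, 0.42302, 0.00000
  (cells with P = 0 contribute 0)
Sum of the 12 terms: H(X,Y) = 2.7574 bits

Chain rule check:
  H(X) + H(Y|X) = 1.6663 + 1.0911 = 2.7574 bits
  H(X,Y) = 2.7574 bits
✓ Chain rule verified.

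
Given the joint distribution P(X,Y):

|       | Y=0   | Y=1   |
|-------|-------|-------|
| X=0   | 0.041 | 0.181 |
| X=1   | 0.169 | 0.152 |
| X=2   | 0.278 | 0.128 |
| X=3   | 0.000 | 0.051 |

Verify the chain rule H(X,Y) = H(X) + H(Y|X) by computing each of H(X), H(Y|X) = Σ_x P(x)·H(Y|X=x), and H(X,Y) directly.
H(X) = 1.7552 bits, H(Y|X) = 0.8386 bits, H(X,Y) = 2.5939 bits

Marginal of X (row sums):
  P(X=0) = 0.041 + 0.181 = 0.222
  P(X=1) = 0.169 + 0.152 = 0.321
  P(X=2) = 0.278 + 0.128 = 0.406
  P(X=3) = 0.000 + 0.051 = 0.051
H(X) = -[0.222·log₂(0.222) + 0.321·log₂(0.321) + 0.406·log₂(0.406) + 0.051·log₂(0.051)]
  = 0.482044 + 0.526233 + 0.527982 + 0.218961 = 1.7552 bits

H(Y|X) = Σ_x P(x)·H(Y|X=x):
  X=0: P(X=0) = 0.222, P(Y|X=0) = (41/222, 181/222) → H(Y|X=0) = 0.690219
  X=1: P(X=1) = 0.321, P(Y|X=1) = (169/321, 152/321) → H(Y|X=1) = 0.997976
  X=2: P(X=2) = 0.406, P(Y|X=2) = (139/203, 64/203) → H(Y|X=2) = 0.899164
  X=3: P(X=3) = 0.051, P(Y|X=3) = (0, 1) → H(Y|X=3) = 0.000000
H(Y|X) = 0.222·0.690219 + 0.321·0.997976 + 0.406·0.899164 + 0.051·0.000000 = 0.8386 bits

H(X,Y) = -Σ_{x,y} P(x,y) log₂ P(x,y). Per-cell terms -P(x,y)·log₂P(x,y):
  X=0: 0.188938, 0.446335
  X=1: 0.433469, 0.413114
  X=2: 0.513422, 0.379620
  X=3: 0.000000, 0.218961
  (cells with P = 0 contribute 0)
Sum of the 8 terms: H(X,Y) = 2.5939 bits

Chain rule check:
  H(X) + H(Y|X) = 1.7552 + 0.8386 = 2.5938 bits
  H(X,Y) = 2.5939 bits
✓ Chain rule verified (Δ = 0.0001 is 4-dp rounding noise: each of the three values was rounded independently).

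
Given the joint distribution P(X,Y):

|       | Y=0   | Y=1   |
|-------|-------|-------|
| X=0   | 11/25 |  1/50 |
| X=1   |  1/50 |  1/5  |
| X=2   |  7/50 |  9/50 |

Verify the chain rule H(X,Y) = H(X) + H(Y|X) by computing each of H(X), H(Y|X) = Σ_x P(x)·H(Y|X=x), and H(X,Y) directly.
H(X) = 1.5219 bits, H(Y|X) = 0.5318 bits, H(X,Y) = 2.0537 bits

Marginal of X (row sums):
  P(X=0) = 11/25 + 1/50 = 23/50
  P(X=1) = 1/50 + 1/5 = 11/50
  P(X=2) = 7/50 + 9/50 = 8/25
H(X) = -[(23/50)·log₂(23/50) + (11/50)·log₂(11/50) + (8/25)·log₂(8/25)]
  = 0.5153 + 0.4806 + 0.5260 = 1.5219 bits

H(Y|X) = Σ_x P(x)·H(Y|X=x):
  X=0: P(X=0) = 23/50, P(Y|X=0) = (22/23, 1/23) → H(Y|X=0) = 0.2580
  X=1: P(X=1) = 11/50, P(Y|X=1) = (1/11, 10/11) → H(Y|X=1) = 0.4395
  X=2: P(X=2) = 8/25, P(Y|X=2) = (7/16, 9/16) → H(Y|X=2) = 0.9887
H(Y|X) = (23/50)·0.2580 + (11/50)·0.4395 + (8/25)·0.9887 = 0.5318 bits

H(X,Y) = -Σ_{x,y} P(x,y) log₂ P(x,y). Per-cell terms -P(x,y)·log₂P(x,y):
  X=0: 0.5211, 0.1129
  X=1: 0.1129, 0.4644
  X=2: 0.3971, 0.4453
Sum of the 6 terms: H(X,Y) = 2.0537 bits

Chain rule check:
  H(X) + H(Y|X) = 1.5219 + 0.5318 = 2.0537 bits
  H(X,Y) = 2.0537 bits
✓ Chain rule verified.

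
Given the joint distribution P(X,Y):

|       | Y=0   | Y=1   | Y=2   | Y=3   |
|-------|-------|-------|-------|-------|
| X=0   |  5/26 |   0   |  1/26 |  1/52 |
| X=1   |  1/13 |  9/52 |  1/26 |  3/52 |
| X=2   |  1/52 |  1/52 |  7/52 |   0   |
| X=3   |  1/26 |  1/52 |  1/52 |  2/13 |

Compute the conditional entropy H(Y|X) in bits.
1.3569 bits

H(Y|X) = H(X,Y) - H(X)

H(X,Y) = -Σ_{x,y} P(x,y) log₂ P(x,y). Per-cell terms -P(x,y)·log₂P(x,y):
  X=0: 0.4574061, 0.0000000, 0.1807861, 0.1096238
  X=1: 0.2846492, 0.4379737, 0.1807861, 0.2374314
  X=2: 0.1096238, 0.1096238, 0.3894537, 0.0000000
  X=3: 0.1807861, 0.1096238, 0.1096238, 0.4154523
  (cells with P = 0 contribute 0)
Sum of the 16 terms: H(X,Y) = 3.312844 bits

Marginal of X (row sums):
  P(X=0) = 5/26 + 0 + 1/26 + 1/52 = 1/4
  P(X=1) = 1/13 + 9/52 + 1/26 + 3/52 = 9/26
  P(X=2) = 1/52 + 1/52 + 7/52 + 0 = 9/52
  P(X=3) = 1/26 + 1/52 + 1/52 + 2/13 = 3/13
H(X) = -[(1/4)·log₂(1/4) + (9/26)·log₂(9/26) + (9/52)·log₂(9/52) + (3/13)·log₂(3/13)]
  = 0.5000000 + 0.5297936 + 0.4379737 + 0.4881871 = 1.955954 bits

H(Y|X) = H(X,Y) - H(X) = 3.312844 - 1.955954 = 1.3569 bits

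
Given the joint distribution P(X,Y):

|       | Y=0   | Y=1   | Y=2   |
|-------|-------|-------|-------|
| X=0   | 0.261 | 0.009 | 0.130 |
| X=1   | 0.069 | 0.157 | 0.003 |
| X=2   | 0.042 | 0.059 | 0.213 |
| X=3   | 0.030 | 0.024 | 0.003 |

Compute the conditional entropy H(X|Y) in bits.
1.3165 bits

H(X|Y) = H(X,Y) - H(Y)

H(X,Y) = -Σ_{x,y} P(x,y) log₂ P(x,y). Per-cell terms -P(x,y)·log₂P(x,y):
  X=0: 0.50579, 0.06116, 0.38264
  X=1: 0.26615, 0.41937, 0.02514
  X=2: 0.19209, 0.24091, 0.47522
  X=3: 0.15177, 0.12914, 0.02514
Sum of the 12 terms: H(X,Y) = 2.8745 bits

Marginal of Y (column sums):
  P(Y=0) = 0.261 + 0.069 + 0.042 + 0.030 = 0.402
  P(Y=1) = 0.009 + 0.157 + 0.059 + 0.024 = 0.249
  P(Y=2) = 0.130 + 0.003 + 0.213 + 0.003 = 0.349
H(Y) = -[0.402·log₂(0.402) + 0.249·log₂(0.249) + 0.349·log₂(0.349)]
  = 0.52852 + 0.49944 + 0.53003 = 1.5580 bits

H(X|Y) = H(X,Y) - H(Y) = 2.8745 - 1.5580 = 1.3165 bits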